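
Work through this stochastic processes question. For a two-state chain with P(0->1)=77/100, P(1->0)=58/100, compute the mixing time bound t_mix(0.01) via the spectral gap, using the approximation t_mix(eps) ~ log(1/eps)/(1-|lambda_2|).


lambda_2 = |1 - p01 - p10| = |1 - 0.7700 - 0.5800| = 0.3500
t_mix ~ log(1/eps)/(1 - |lambda_2|)
= log(100)/(1 - 0.3500) = 4.6052/0.6500
= 7.0849

7.0849


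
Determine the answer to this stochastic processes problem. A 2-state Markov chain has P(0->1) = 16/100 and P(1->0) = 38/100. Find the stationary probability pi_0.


Stationary distribution: pi_0 = p10/(p01+p10), pi_1 = p01/(p01+p10)
p01 = 0.1600, p10 = 0.3800
pi_0 = 0.7037

0.7037


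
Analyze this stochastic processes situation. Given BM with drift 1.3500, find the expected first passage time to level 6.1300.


Expected first passage time = a/mu
= 6.1300/1.3500
= 4.5407

4.5407


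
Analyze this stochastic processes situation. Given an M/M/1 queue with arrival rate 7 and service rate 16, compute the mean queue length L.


rho = 7/16 = 0.4375
L = rho/(1-rho)
= 0.4375/0.5625
= 0.7778

0.7778


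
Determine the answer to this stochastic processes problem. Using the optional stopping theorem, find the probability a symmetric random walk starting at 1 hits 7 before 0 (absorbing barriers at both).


By optional stopping theorem: E(M at tau) = M(0) = 1
P(hit 7)*7 + P(hit 0)*0 = 1
P(hit 7) = (1 - 0)/(7 - 0) = 1/7 = 0.1429

0.1429


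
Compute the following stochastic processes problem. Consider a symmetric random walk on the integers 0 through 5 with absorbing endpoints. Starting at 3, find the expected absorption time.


For symmetric RW on 0,...,N with absorbing barriers, E(i) = i*(N-i)
E(3) = 3 * 2 = 6

6


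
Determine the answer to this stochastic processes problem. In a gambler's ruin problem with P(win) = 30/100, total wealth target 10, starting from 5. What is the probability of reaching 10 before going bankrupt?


Gambler's ruin formula:
r = q/p = 0.7000/0.3000 = 2.3333
P(win) = (1 - r^i)/(1 - r^N)
= (1 - 2.3333^5)/(1 - 2.3333^10)
= 0.0143

0.0143


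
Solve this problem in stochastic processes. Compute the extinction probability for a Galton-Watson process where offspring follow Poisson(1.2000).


Since mu = 1.2000 > 1, extinction prob q < 1.
Solve s = exp(mu*(s-1)) iteratively.
q = 0.6863

0.6863


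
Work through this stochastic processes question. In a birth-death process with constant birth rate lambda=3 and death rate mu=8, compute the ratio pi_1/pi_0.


For birth-death process, pi_n/pi_0 = (lambda/mu)^n
= (3/8)^1
= 0.3750

0.3750


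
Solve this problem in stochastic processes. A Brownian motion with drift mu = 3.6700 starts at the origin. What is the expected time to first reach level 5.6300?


Expected first passage time = a/mu
= 5.6300/3.6700
= 1.5341

1.5341


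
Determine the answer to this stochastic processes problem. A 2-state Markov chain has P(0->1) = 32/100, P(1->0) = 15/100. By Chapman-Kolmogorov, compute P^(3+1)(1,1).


P^4 = P^3 * P^1
Computing via matrix multiplication of the transition matrix.
Entry (1,1) of P^4 = 0.7060

0.7060


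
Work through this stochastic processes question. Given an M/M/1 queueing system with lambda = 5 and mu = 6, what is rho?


rho = lambda/mu
= 5/6
= 0.8333

0.8333


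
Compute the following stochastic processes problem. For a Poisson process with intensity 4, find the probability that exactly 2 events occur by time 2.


P(N(t)=k) = (lambda*t)^k * exp(-lambda*t) / k!
lambda*t = 8
= 8^2 * exp(-8) / 2!
= 64 * 3.3546e-04 / 2
= 0.0107

0.0107


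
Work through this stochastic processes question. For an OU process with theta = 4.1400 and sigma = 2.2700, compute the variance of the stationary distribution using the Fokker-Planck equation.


Stationary variance = sigma^2 / (2*theta)
= 2.2700^2 / (2*4.1400)
= 5.1529 / 8.2800
= 0.6223

0.6223


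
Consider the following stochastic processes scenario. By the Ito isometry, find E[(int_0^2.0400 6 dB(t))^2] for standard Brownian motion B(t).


By Ito isometry: E[(int f dB)^2] = int f^2 dt
= 6^2 * 2.0400
= 36 * 2.0400 = 73.4400

73.4400


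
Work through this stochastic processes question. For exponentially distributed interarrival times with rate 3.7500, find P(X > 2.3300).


P(X > t) = exp(-lambda * t)
= exp(-3.7500 * 2.3300)
= exp(-8.7375) = 1.6045e-04

1.6045e-04


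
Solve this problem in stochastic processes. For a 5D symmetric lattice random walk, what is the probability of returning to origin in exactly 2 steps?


P(return in 2 steps) = P(reverse first step) = 1/(2d)
= 1/10
= 0.1000

0.1000


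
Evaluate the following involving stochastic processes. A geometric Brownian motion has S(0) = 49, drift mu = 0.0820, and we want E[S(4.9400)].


E[S(t)] = S(0) * exp(mu * t)
= 49 * exp(0.0820 * 4.9400)
= 49 * 1.4994
= 73.4717

73.4717


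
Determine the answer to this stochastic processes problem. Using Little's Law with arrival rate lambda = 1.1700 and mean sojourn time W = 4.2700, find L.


Little's Law: L = lambda * W
= 1.1700 * 4.2700
= 4.9959

4.9959


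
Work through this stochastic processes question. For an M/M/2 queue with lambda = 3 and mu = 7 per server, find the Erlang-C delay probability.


a = lambda/mu = 0.4286
rho = a/c = 0.2143
Erlang-C formula applied:
C(c,a) = 0.0756

0.0756


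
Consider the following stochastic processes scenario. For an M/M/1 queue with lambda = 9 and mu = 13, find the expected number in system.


rho = 9/13 = 0.6923
L = rho/(1-rho)
= 0.6923/0.3077
= 2.2500

2.2500


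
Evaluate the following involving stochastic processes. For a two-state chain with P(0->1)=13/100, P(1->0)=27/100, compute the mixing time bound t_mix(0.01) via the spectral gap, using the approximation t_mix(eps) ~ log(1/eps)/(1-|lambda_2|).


lambda_2 = |1 - p01 - p10| = |1 - 0.1300 - 0.2700| = 0.6000
t_mix ~ log(1/eps)/(1 - |lambda_2|)
= log(100)/(1 - 0.6000) = 4.6052/0.4000
= 11.5129

11.5129


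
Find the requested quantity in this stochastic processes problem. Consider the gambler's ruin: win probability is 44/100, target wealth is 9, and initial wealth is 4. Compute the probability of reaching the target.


Gambler's ruin formula:
r = q/p = 0.5600/0.4400 = 1.2727
P(win) = (1 - r^i)/(1 - r^N)
= (1 - 1.2727^4)/(1 - 1.2727^9)
= 0.2092

0.2092


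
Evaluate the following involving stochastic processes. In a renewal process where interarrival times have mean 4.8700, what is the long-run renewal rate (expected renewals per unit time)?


Long-run renewal rate = 1/E(X)
= 1/4.8700
= 0.2053

0.2053


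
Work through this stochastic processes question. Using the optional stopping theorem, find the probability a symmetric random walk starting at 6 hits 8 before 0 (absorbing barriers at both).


By optional stopping theorem: E(M at tau) = M(0) = 6
P(hit 8)*8 + P(hit 0)*0 = 6
P(hit 8) = (6 - 0)/(8 - 0) = 3/4 = 0.7500

0.7500


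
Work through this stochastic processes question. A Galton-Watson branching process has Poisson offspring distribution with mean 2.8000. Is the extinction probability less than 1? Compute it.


Since mu = 2.8000 > 1, extinction prob q < 1.
Solve s = exp(mu*(s-1)) iteratively.
q = 0.0750

0.0750


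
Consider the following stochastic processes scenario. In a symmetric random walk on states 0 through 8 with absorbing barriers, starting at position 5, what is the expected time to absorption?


For symmetric RW on 0,...,N with absorbing barriers, E(i) = i*(N-i)
E(5) = 5 * 3 = 15

15


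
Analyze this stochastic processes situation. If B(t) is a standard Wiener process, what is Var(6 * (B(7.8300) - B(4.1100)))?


Var(alpha*(B(t)-B(s))) = alpha^2 * (t-s)
= 6^2 * (7.8300 - 4.1100)
= 36 * 3.7200
= 133.9200

133.9200


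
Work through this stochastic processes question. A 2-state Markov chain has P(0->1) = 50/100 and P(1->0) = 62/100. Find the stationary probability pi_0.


Stationary distribution: pi_0 = p10/(p01+p10), pi_1 = p01/(p01+p10)
p01 = 0.5000, p10 = 0.6200
pi_0 = 0.5536

0.5536


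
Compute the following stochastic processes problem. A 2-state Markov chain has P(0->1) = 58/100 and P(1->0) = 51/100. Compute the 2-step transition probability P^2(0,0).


Computing P^2 by matrix multiplication.
P = [[0.4200, 0.5800], [0.5100, 0.4900]]
After raising P to the power 2:
P^2(0,0) = 0.4722

0.4722


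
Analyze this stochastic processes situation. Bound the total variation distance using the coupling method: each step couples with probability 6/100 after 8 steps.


TV distance bound <= (1-delta)^n
= (1 - 0.0600)^8
= 0.9400^8
= 0.6096

0.6096


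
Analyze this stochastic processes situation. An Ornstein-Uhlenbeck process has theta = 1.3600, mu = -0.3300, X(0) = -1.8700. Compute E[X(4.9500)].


E[X(t)] = mu + (X(0) - mu)*exp(-theta*t)
= -0.3300 + (-1.8700 - -0.3300)*exp(-1.3600*4.9500)
= -0.3300 + -1.5400 * 0.0012
= -0.3318

-0.3318


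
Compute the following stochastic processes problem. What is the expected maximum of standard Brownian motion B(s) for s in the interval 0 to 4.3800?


E(max B(s)) = sqrt(2t/pi)
= sqrt(2*4.3800/pi)
= sqrt(2.7884)
= 1.6698

1.6698


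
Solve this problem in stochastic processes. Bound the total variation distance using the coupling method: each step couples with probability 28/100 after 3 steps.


TV distance bound <= (1-delta)^n
= (1 - 0.2800)^3
= 0.7200^3
= 0.3732

0.3732


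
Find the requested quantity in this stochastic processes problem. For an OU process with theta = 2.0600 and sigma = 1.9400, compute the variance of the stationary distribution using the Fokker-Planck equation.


Stationary variance = sigma^2 / (2*theta)
= 1.9400^2 / (2*2.0600)
= 3.7636 / 4.1200
= 0.9135

0.9135


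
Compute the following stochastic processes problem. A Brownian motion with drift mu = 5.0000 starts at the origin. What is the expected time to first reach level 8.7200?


Expected first passage time = a/mu
= 8.7200/5.0000
= 1.7440

1.7440


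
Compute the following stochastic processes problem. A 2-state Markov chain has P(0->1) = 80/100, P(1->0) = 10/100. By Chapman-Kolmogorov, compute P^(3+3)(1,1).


P^6 = P^3 * P^3
Computing via matrix multiplication of the transition matrix.
Entry (1,1) of P^6 = 0.8889

0.8889


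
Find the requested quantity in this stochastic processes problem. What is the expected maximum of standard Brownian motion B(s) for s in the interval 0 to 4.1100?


E(max B(s)) = sqrt(2t/pi)
= sqrt(2*4.1100/pi)
= sqrt(2.6165)
= 1.6176

1.6176


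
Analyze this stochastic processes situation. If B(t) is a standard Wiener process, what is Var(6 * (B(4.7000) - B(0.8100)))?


Var(alpha*(B(t)-B(s))) = alpha^2 * (t-s)
= 6^2 * (4.7000 - 0.8100)
= 36 * 3.8900
= 140.0400

140.0400


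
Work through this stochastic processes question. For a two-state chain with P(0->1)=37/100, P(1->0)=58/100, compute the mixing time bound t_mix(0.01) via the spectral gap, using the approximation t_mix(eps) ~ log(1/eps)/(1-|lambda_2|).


lambda_2 = |1 - p01 - p10| = |1 - 0.3700 - 0.5800| = 0.0500
t_mix ~ log(1/eps)/(1 - |lambda_2|)
= log(100)/(1 - 0.0500) = 4.6052/0.9500
= 4.8475

4.8475


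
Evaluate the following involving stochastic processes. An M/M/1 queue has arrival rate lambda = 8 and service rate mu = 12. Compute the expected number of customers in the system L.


rho = 8/12 = 0.6667
L = rho/(1-rho)
= 0.6667/0.3333
= 2.0000

2.0000


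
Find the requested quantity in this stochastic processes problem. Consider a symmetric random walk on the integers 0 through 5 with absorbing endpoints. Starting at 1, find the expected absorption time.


For symmetric RW on 0,...,N with absorbing barriers, E(i) = i*(N-i)
E(1) = 1 * 4 = 4

4


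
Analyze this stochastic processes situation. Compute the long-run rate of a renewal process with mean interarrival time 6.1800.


Long-run renewal rate = 1/E(X)
= 1/6.1800
= 0.1618

0.1618


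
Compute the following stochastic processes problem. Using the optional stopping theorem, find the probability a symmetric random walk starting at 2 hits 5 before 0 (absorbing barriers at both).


By optional stopping theorem: E(M at tau) = M(0) = 2
P(hit 5)*5 + P(hit 0)*0 = 2
P(hit 5) = (2 - 0)/(5 - 0) = 2/5 = 0.4000

0.4000


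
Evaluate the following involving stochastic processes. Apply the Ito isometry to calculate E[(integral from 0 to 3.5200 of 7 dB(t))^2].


By Ito isometry: E[(int f dB)^2] = int f^2 dt
= 7^2 * 3.5200
= 49 * 3.5200 = 172.4800

172.4800


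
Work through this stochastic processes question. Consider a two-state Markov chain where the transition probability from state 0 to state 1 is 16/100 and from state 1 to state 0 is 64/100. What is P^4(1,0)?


Computing P^4 by matrix multiplication.
P = [[0.8400, 0.1600], [0.6400, 0.3600]]
After raising P to the power 4:
P^4(1,0) = 0.7987

0.7987


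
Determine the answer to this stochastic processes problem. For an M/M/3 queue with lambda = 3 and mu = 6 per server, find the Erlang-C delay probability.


a = lambda/mu = 0.5000
rho = a/c = 0.1667
Erlang-C formula applied:
C(c,a) = 0.0152

0.0152


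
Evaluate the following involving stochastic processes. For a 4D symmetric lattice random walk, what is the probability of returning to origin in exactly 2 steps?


P(return in 2 steps) = P(reverse first step) = 1/(2d)
= 1/8
= 0.1250

0.1250


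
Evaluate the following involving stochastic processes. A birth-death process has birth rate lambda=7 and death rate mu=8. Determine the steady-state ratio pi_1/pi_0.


For birth-death process, pi_n/pi_0 = (lambda/mu)^n
= (7/8)^1
= 0.8750

0.8750


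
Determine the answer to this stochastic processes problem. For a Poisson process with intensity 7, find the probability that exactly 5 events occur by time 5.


P(N(t)=k) = (lambda*t)^k * exp(-lambda*t) / k!
lambda*t = 35
= 35^5 * exp(-35) / 5!
= 52521875 * 6.3051e-16 / 120
= 2.7596e-10

2.7596e-10


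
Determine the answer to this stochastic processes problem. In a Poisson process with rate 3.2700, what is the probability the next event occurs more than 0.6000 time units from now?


P(X > t) = exp(-lambda * t)
= exp(-3.2700 * 0.6000)
= exp(-1.9620) = 0.1406

0.1406


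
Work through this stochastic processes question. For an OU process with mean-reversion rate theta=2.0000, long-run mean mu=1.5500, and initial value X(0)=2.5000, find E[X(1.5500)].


E[X(t)] = mu + (X(0) - mu)*exp(-theta*t)
= 1.5500 + (2.5000 - 1.5500)*exp(-2.0000*1.5500)
= 1.5500 + 0.9500 * 0.0450
= 1.5928

1.5928


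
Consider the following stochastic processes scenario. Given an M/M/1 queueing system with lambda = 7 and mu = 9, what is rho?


rho = lambda/mu
= 7/9
= 0.7778

0.7778


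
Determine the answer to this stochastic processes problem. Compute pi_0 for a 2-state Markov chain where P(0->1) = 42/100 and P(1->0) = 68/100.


Stationary distribution: pi_0 = p10/(p01+p10), pi_1 = p01/(p01+p10)
p01 = 0.4200, p10 = 0.6800
pi_0 = 0.6182

0.6182


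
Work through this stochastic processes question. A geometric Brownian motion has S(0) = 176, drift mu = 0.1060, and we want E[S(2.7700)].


E[S(t)] = S(0) * exp(mu * t)
= 176 * exp(0.1060 * 2.7700)
= 176 * 1.3413
= 236.0642

236.0642


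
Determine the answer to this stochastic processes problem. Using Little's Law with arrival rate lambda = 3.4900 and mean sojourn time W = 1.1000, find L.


Little's Law: L = lambda * W
= 3.4900 * 1.1000
= 3.8390

3.8390


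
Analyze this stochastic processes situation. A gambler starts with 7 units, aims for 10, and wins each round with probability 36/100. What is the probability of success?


Gambler's ruin formula:
r = q/p = 0.6400/0.3600 = 1.7778
P(win) = (1 - r^i)/(1 - r^N)
= (1 - 1.7778^7)/(1 - 1.7778^10)
= 0.1754

0.1754


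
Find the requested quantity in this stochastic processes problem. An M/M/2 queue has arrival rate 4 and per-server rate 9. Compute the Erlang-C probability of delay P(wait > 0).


a = lambda/mu = 0.4444
rho = a/c = 0.2222
Erlang-C formula applied:
C(c,a) = 0.0808

0.0808


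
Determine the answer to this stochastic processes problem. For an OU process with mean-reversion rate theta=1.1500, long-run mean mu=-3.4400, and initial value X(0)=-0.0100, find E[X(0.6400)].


E[X(t)] = mu + (X(0) - mu)*exp(-theta*t)
= -3.4400 + (-0.0100 - -3.4400)*exp(-1.1500*0.6400)
= -3.4400 + 3.4300 * 0.4790
= -1.7969

-1.7969


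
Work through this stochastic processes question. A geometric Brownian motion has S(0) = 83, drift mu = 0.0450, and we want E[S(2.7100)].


E[S(t)] = S(0) * exp(mu * t)
= 83 * exp(0.0450 * 2.7100)
= 83 * 1.1297
= 93.7649

93.7649


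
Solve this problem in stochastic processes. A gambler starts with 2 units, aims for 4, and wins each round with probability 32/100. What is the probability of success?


Gambler's ruin formula:
r = q/p = 0.6800/0.3200 = 2.1250
P(win) = (1 - r^i)/(1 - r^N)
= (1 - 2.1250^2)/(1 - 2.1250^4)
= 0.1813

0.1813


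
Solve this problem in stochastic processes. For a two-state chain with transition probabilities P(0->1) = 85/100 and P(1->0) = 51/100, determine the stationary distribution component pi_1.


Stationary distribution: pi_0 = p10/(p01+p10), pi_1 = p01/(p01+p10)
p01 = 0.8500, p10 = 0.5100
pi_1 = 0.6250

0.6250


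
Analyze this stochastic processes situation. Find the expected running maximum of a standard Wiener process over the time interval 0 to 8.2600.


E(max B(s)) = sqrt(2t/pi)
= sqrt(2*8.2600/pi)
= sqrt(5.2585)
= 2.2931

2.2931


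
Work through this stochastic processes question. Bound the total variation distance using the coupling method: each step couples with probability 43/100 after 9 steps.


TV distance bound <= (1-delta)^n
= (1 - 0.4300)^9
= 0.5700^9
= 0.0064

0.0064


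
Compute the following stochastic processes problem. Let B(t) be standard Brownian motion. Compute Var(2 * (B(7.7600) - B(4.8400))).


Var(alpha*(B(t)-B(s))) = alpha^2 * (t-s)
= 2^2 * (7.7600 - 4.8400)
= 4 * 2.9200
= 11.6800

11.6800


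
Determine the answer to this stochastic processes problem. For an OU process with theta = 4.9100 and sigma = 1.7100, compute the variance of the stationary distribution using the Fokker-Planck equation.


Stationary variance = sigma^2 / (2*theta)
= 1.7100^2 / (2*4.9100)
= 2.9241 / 9.8200
= 0.2978

0.2978


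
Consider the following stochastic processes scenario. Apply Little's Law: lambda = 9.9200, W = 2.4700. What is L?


Little's Law: L = lambda * W
= 9.9200 * 2.4700
= 24.5024

24.5024


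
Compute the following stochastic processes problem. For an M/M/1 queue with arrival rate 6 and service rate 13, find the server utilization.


rho = lambda/mu
= 6/13
= 0.4615

0.4615


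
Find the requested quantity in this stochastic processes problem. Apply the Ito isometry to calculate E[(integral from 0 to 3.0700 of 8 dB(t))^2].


By Ito isometry: E[(int f dB)^2] = int f^2 dt
= 8^2 * 3.0700
= 64 * 3.0700 = 196.4800

196.4800


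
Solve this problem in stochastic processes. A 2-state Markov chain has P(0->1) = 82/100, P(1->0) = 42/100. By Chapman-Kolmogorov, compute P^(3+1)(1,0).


P^4 = P^3 * P^1
Computing via matrix multiplication of the transition matrix.
Entry (1,0) of P^4 = 0.3376

0.3376


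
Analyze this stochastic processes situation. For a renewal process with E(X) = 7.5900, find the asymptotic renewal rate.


Long-run renewal rate = 1/E(X)
= 1/7.5900
= 0.1318

0.1318


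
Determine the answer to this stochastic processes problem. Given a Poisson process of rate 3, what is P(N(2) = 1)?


P(N(t)=k) = (lambda*t)^k * exp(-lambda*t) / k!
lambda*t = 6
= 6^1 * exp(-6) / 1!
= 6 * 0.0025 / 1
= 0.0149

0.0149


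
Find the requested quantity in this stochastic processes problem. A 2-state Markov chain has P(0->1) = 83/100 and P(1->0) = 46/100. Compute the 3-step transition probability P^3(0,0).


Computing P^3 by matrix multiplication.
P = [[0.1700, 0.8300], [0.4600, 0.5400]]
After raising P to the power 3:
P^3(0,0) = 0.3409

0.3409


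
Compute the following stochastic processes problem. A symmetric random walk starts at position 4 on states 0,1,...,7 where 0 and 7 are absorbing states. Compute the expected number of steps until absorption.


For symmetric RW on 0,...,N with absorbing barriers, E(i) = i*(N-i)
E(4) = 4 * 3 = 12

12


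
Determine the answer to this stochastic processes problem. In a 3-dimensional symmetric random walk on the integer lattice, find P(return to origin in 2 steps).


P(return in 2 steps) = P(reverse first step) = 1/(2d)
= 1/6
= 0.1667

0.1667


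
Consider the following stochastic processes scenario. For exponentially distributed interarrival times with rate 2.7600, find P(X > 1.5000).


P(X > t) = exp(-lambda * t)
= exp(-2.7600 * 1.5000)
= exp(-4.1400) = 0.0159

0.0159


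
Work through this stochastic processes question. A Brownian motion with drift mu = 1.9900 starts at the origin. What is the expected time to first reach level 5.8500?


Expected first passage time = a/mu
= 5.8500/1.9900
= 2.9397

2.9397


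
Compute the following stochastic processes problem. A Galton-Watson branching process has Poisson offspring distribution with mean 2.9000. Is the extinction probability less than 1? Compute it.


Since mu = 2.9000 > 1, extinction prob q < 1.
Solve s = exp(mu*(s-1)) iteratively.
q = 0.0668

0.0668


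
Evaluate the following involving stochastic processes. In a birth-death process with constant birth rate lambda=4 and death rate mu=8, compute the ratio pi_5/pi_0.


For birth-death process, pi_n/pi_0 = (lambda/mu)^n
= (4/8)^5
= 0.0312

0.0312


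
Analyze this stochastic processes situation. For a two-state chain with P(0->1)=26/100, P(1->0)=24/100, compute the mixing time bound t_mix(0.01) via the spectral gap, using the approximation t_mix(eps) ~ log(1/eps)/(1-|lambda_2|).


lambda_2 = |1 - p01 - p10| = |1 - 0.2600 - 0.2400| = 0.5000
t_mix ~ log(1/eps)/(1 - |lambda_2|)
= log(100)/(1 - 0.5000) = 4.6052/0.5000
= 9.2103

9.2103


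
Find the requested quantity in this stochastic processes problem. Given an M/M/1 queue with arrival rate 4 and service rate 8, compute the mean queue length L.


rho = 4/8 = 0.5000
L = rho/(1-rho)
= 0.5000/0.5000
= 1.0000

1.0000


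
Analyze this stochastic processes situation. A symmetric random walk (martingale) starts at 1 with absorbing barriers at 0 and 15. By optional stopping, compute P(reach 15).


By optional stopping theorem: E(M at tau) = M(0) = 1
P(hit 15)*15 + P(hit 0)*0 = 1
P(hit 15) = (1 - 0)/(15 - 0) = 1/15 = 0.0667

0.0667


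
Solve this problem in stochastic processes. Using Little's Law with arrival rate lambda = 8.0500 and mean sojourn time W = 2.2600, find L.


Little's Law: L = lambda * W
= 8.0500 * 2.2600
= 18.1930

18.1930


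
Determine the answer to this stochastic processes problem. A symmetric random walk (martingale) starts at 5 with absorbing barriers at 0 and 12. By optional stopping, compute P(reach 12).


By optional stopping theorem: E(M at tau) = M(0) = 5
P(hit 12)*12 + P(hit 0)*0 = 5
P(hit 12) = (5 - 0)/(12 - 0) = 5/12 = 0.4167

0.4167


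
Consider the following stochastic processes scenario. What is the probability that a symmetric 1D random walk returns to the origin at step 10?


P(S(10) = 0) = C(10,5) / 4^5
= 252 / 1024
= 0.2461

0.2461


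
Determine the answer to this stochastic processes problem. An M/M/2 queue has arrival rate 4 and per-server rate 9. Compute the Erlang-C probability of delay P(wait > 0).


a = lambda/mu = 0.4444
rho = a/c = 0.2222
Erlang-C formula applied:
C(c,a) = 0.0808

0.0808


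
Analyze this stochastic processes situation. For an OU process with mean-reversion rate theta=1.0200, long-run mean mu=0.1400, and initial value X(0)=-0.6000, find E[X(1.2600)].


E[X(t)] = mu + (X(0) - mu)*exp(-theta*t)
= 0.1400 + (-0.6000 - 0.1400)*exp(-1.0200*1.2600)
= 0.1400 + -0.7400 * 0.2766
= -0.0647

-0.0647


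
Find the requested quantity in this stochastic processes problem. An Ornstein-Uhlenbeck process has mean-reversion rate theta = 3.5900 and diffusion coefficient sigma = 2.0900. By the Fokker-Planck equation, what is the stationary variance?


Stationary variance = sigma^2 / (2*theta)
= 2.0900^2 / (2*3.5900)
= 4.3681 / 7.1800
= 0.6084

0.6084


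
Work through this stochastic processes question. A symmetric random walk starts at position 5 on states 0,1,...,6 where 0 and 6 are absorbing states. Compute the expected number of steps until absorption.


For symmetric RW on 0,...,N with absorbing barriers, E(i) = i*(N-i)
E(5) = 5 * 1 = 5

5


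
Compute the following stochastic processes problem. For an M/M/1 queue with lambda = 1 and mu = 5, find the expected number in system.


rho = 1/5 = 0.2000
L = rho/(1-rho)
= 0.2000/0.8000
= 0.2500

0.2500


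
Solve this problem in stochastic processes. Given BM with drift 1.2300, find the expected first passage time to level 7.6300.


Expected first passage time = a/mu
= 7.6300/1.2300
= 6.2033

6.2033


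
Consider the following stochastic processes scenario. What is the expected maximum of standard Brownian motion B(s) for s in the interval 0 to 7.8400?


E(max B(s)) = sqrt(2t/pi)
= sqrt(2*7.8400/pi)
= sqrt(4.9911)
= 2.2341

2.2341


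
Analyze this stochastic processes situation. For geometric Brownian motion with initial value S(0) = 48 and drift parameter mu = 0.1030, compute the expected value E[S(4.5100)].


E[S(t)] = S(0) * exp(mu * t)
= 48 * exp(0.1030 * 4.5100)
= 48 * 1.5913
= 76.3808

76.3808


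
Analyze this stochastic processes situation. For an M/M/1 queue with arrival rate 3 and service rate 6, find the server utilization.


rho = lambda/mu
= 3/6
= 0.5000

0.5000


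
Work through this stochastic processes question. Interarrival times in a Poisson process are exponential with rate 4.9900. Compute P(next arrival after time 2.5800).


P(X > t) = exp(-lambda * t)
= exp(-4.9900 * 2.5800)
= exp(-12.8742) = 2.5633e-06

2.5633e-06


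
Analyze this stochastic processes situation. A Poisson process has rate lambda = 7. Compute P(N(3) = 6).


P(N(t)=k) = (lambda*t)^k * exp(-lambda*t) / k!
lambda*t = 21
= 21^6 * exp(-21) / 6!
= 85766121 * 7.5826e-10 / 720
= 9.0323e-05

9.0323e-05


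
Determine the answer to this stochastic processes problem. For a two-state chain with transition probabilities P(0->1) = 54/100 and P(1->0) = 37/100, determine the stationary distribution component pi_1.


Stationary distribution: pi_0 = p10/(p01+p10), pi_1 = p01/(p01+p10)
p01 = 0.5400, p10 = 0.3700
pi_1 = 0.5934

0.5934


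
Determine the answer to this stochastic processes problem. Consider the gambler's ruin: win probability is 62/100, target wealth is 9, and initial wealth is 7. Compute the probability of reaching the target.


Gambler's ruin formula:
r = q/p = 0.3800/0.6200 = 0.6129
P(win) = (1 - r^i)/(1 - r^N)
= (1 - 0.6129^7)/(1 - 0.6129^9)
= 0.9795

0.9795


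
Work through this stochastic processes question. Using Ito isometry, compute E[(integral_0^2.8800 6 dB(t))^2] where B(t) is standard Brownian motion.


By Ito isometry: E[(int f dB)^2] = int f^2 dt
= 6^2 * 2.8800
= 36 * 2.8800 = 103.6800

103.6800


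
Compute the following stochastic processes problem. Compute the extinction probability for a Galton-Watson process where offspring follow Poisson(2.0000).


Since mu = 2.0000 > 1, extinction prob q < 1.
Solve s = exp(mu*(s-1)) iteratively.
q = 0.2032

0.2032


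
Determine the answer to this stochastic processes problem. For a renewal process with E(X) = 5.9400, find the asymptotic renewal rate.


Long-run renewal rate = 1/E(X)
= 1/5.9400
= 0.1684

0.1684


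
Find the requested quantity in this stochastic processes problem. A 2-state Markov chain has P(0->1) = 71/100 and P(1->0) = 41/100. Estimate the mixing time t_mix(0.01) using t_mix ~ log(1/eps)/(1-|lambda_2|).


lambda_2 = |1 - p01 - p10| = |1 - 0.7100 - 0.4100| = 0.1200
t_mix ~ log(1/eps)/(1 - |lambda_2|)
= log(100)/(1 - 0.1200) = 4.6052/0.8800
= 5.2331

5.2331


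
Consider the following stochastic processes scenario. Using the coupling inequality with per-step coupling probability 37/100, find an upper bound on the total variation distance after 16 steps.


TV distance bound <= (1-delta)^n
= (1 - 0.3700)^16
= 0.6300^16
= 6.1581e-04

6.1581e-04


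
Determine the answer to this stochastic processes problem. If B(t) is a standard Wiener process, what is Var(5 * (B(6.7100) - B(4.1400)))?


Var(alpha*(B(t)-B(s))) = alpha^2 * (t-s)
= 5^2 * (6.7100 - 4.1400)
= 25 * 2.5700
= 64.2500

64.2500


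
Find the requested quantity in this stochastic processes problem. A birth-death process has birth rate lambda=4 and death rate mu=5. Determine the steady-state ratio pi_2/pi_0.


For birth-death process, pi_n/pi_0 = (lambda/mu)^n
= (4/5)^2
= 0.6400

0.6400


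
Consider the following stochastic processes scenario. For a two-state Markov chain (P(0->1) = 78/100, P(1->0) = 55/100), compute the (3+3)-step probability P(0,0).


P^6 = P^3 * P^3
Computing via matrix multiplication of the transition matrix.
Entry (0,0) of P^6 = 0.4143

0.4143


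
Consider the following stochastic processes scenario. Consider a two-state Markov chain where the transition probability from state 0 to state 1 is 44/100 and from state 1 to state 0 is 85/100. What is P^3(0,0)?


Computing P^3 by matrix multiplication.
P = [[0.5600, 0.4400], [0.8500, 0.1500]]
After raising P to the power 3:
P^3(0,0) = 0.6506

0.6506


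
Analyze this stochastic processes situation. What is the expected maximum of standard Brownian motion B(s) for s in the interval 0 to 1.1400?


E(max B(s)) = sqrt(2t/pi)
= sqrt(2*1.1400/pi)
= sqrt(0.7257)
= 0.8519

0.8519


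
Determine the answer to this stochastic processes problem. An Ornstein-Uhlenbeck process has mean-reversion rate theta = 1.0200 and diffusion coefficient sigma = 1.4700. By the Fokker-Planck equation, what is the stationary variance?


Stationary variance = sigma^2 / (2*theta)
= 1.4700^2 / (2*1.0200)
= 2.1609 / 2.0400
= 1.0593

1.0593


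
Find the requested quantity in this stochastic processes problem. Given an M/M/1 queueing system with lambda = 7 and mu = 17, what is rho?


rho = lambda/mu
= 7/17
= 0.4118

0.4118


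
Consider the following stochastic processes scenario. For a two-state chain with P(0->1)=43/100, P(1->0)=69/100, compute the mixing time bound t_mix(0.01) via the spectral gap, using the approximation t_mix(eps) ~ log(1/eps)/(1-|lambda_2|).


lambda_2 = |1 - p01 - p10| = |1 - 0.4300 - 0.6900| = 0.1200
t_mix ~ log(1/eps)/(1 - |lambda_2|)
= log(100)/(1 - 0.1200) = 4.6052/0.8800
= 5.2331

5.2331


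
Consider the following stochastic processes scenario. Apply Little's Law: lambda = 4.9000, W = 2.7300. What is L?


Little's Law: L = lambda * W
= 4.9000 * 2.7300
= 13.3770

13.3770


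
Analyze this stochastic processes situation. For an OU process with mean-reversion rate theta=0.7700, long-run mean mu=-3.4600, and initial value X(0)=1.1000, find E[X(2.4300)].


E[X(t)] = mu + (X(0) - mu)*exp(-theta*t)
= -3.4600 + (1.1000 - -3.4600)*exp(-0.7700*2.4300)
= -3.4600 + 4.5600 * 0.1540
= -2.7580

-2.7580


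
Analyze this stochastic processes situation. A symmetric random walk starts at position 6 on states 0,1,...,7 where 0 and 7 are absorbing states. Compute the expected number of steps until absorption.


For symmetric RW on 0,...,N with absorbing barriers, E(i) = i*(N-i)
E(6) = 6 * 1 = 6

6


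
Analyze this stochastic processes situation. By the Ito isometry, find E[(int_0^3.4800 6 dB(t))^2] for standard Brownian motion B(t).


By Ito isometry: E[(int f dB)^2] = int f^2 dt
= 6^2 * 3.4800
= 36 * 3.4800 = 125.2800

125.2800


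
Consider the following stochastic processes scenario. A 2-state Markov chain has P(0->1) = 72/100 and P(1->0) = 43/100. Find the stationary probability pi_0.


Stationary distribution: pi_0 = p10/(p01+p10), pi_1 = p01/(p01+p10)
p01 = 0.7200, p10 = 0.4300
pi_0 = 0.3739

0.3739


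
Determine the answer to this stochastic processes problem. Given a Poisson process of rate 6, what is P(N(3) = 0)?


P(N(t)=k) = (lambda*t)^k * exp(-lambda*t) / k!
lambda*t = 18
= 18^0 * exp(-18) / 0!
= 1 * 1.5230e-08 / 1
= 1.5230e-08

1.5230e-08


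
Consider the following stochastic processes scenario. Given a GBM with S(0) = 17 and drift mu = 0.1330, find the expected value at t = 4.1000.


E[S(t)] = S(0) * exp(mu * t)
= 17 * exp(0.1330 * 4.1000)
= 17 * 1.7251
= 29.3271

29.3271


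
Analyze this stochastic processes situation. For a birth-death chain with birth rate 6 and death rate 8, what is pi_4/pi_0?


For birth-death process, pi_n/pi_0 = (lambda/mu)^n
= (6/8)^4
= 0.3164

0.3164


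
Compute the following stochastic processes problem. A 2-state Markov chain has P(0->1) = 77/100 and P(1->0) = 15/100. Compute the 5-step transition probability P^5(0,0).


Computing P^5 by matrix multiplication.
P = [[0.2300, 0.7700], [0.1500, 0.8500]]
After raising P to the power 5:
P^5(0,0) = 0.1630

0.1630


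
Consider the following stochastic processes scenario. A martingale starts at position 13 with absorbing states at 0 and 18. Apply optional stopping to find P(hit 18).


By optional stopping theorem: E(M at tau) = M(0) = 13
P(hit 18)*18 + P(hit 0)*0 = 13
P(hit 18) = (13 - 0)/(18 - 0) = 13/18 = 0.7222

0.7222


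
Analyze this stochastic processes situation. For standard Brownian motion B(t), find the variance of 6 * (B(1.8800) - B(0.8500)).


Var(alpha*(B(t)-B(s))) = alpha^2 * (t-s)
= 6^2 * (1.8800 - 0.8500)
= 36 * 1.0300
= 37.0800

37.0800


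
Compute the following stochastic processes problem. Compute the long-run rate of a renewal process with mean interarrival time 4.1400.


Long-run renewal rate = 1/E(X)
= 1/4.1400
= 0.2415

0.2415


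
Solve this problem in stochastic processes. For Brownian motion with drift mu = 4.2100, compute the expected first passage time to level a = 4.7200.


Expected first passage time = a/mu
= 4.7200/4.2100
= 1.1211

1.1211


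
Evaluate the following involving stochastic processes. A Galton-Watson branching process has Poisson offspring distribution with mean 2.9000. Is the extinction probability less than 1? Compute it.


Since mu = 2.9000 > 1, extinction prob q < 1.
Solve s = exp(mu*(s-1)) iteratively.
q = 0.0668

0.0668


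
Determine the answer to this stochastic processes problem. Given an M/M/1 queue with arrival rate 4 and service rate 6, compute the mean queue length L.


rho = 4/6 = 0.6667
L = rho/(1-rho)
= 0.6667/0.3333
= 2.0000

2.0000


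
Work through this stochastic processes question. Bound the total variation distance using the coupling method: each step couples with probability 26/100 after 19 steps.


TV distance bound <= (1-delta)^n
= (1 - 0.2600)^19
= 0.7400^19
= 0.0033

0.0033


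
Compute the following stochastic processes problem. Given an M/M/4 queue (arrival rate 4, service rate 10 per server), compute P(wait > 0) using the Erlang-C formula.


a = lambda/mu = 0.4000
rho = a/c = 0.1000
Erlang-C formula applied:
C(c,a) = 7.9444e-04

7.9444e-04


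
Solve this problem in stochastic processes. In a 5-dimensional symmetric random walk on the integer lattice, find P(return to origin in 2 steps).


P(return in 2 steps) = P(reverse first step) = 1/(2d)
= 1/10
= 0.1000

0.1000


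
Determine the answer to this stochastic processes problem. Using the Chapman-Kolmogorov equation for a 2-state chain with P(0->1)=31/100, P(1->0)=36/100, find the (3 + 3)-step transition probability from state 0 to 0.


P^6 = P^3 * P^3
Computing via matrix multiplication of the transition matrix.
Entry (0,0) of P^6 = 0.5379

0.5379


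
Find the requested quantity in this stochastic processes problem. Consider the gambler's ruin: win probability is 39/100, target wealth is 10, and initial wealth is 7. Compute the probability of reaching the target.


Gambler's ruin formula:
r = q/p = 0.6100/0.3900 = 1.5641
P(win) = (1 - r^i)/(1 - r^N)
= (1 - 1.5641^7)/(1 - 1.5641^10)
= 0.2528

0.2528


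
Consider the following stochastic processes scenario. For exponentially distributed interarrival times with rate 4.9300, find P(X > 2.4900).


P(X > t) = exp(-lambda * t)
= exp(-4.9300 * 2.4900)
= exp(-12.2757) = 4.6637e-06

4.6637e-06


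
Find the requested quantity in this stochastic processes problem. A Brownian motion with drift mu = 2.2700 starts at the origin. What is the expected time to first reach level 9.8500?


Expected first passage time = a/mu
= 9.8500/2.2700
= 4.3392

4.3392


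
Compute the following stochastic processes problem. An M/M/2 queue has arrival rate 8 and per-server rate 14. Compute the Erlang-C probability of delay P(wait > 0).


a = lambda/mu = 0.5714
rho = a/c = 0.2857
Erlang-C formula applied:
C(c,a) = 0.1270

0.1270


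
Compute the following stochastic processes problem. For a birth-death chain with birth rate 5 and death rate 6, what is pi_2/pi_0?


For birth-death process, pi_n/pi_0 = (lambda/mu)^n
= (5/6)^2
= 0.6944

0.6944


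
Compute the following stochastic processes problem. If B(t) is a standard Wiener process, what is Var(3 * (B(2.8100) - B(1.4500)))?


Var(alpha*(B(t)-B(s))) = alpha^2 * (t-s)
= 3^2 * (2.8100 - 1.4500)
= 9 * 1.3600
= 12.2400

12.2400


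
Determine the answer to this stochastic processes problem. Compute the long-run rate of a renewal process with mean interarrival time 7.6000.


Long-run renewal rate = 1/E(X)
= 1/7.6000
= 0.1316

0.1316


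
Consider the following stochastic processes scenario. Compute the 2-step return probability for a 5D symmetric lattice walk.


P(return in 2 steps) = P(reverse first step) = 1/(2d)
= 1/10
= 0.1000

0.1000


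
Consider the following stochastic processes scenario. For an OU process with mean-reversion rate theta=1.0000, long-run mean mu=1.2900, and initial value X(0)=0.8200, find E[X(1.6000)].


E[X(t)] = mu + (X(0) - mu)*exp(-theta*t)
= 1.2900 + (0.8200 - 1.2900)*exp(-1.0000*1.6000)
= 1.2900 + -0.4700 * 0.2019
= 1.1951

1.1951


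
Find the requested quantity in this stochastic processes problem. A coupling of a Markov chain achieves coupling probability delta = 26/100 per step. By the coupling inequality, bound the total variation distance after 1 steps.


TV distance bound <= (1-delta)^n
= (1 - 0.2600)^1
= 0.7400^1
= 0.7400

0.7400


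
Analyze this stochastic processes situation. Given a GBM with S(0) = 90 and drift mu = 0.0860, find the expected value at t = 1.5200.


E[S(t)] = S(0) * exp(mu * t)
= 90 * exp(0.0860 * 1.5200)
= 90 * 1.1396
= 102.5684

102.5684


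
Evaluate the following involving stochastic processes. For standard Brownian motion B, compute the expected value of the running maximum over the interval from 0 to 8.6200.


E(max B(s)) = sqrt(2t/pi)
= sqrt(2*8.6200/pi)
= sqrt(5.4877)
= 2.3426

2.3426


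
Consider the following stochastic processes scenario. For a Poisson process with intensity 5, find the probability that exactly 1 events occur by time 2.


P(N(t)=k) = (lambda*t)^k * exp(-lambda*t) / k!
lambda*t = 10
= 10^1 * exp(-10) / 1!
= 10 * 4.5400e-05 / 1
= 4.5400e-04

4.5400e-04


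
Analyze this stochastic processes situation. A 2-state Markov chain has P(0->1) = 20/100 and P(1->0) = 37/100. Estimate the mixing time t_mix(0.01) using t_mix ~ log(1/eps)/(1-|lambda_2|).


lambda_2 = |1 - p01 - p10| = |1 - 0.2000 - 0.3700| = 0.4300
t_mix ~ log(1/eps)/(1 - |lambda_2|)
= log(100)/(1 - 0.4300) = 4.6052/0.5700
= 8.0792

8.0792


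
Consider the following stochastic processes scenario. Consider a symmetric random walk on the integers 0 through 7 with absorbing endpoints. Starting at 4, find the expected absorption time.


For symmetric RW on 0,...,N with absorbing barriers, E(i) = i*(N-i)
E(4) = 4 * 3 = 12

12
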